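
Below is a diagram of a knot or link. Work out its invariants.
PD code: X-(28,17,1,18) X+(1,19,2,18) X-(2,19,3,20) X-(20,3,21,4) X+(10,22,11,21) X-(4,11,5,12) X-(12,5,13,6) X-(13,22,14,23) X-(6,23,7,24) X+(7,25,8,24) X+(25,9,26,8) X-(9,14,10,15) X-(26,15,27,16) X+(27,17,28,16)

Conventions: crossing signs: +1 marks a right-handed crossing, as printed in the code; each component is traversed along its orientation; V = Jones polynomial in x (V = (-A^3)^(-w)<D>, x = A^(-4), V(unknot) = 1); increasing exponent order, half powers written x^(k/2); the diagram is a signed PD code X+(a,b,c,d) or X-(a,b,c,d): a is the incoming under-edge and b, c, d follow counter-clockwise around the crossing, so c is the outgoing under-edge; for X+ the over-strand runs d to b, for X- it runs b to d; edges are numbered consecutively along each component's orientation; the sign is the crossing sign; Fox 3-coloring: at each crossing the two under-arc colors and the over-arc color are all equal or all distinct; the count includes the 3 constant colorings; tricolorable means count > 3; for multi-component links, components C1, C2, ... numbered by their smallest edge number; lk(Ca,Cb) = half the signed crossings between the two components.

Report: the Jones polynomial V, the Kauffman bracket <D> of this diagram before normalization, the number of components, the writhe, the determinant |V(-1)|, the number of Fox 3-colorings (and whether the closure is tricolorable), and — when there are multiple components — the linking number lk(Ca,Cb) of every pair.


Jones polynomial: V(x) = x^-7 - 2x^-6 + 2x^-5 - 3x^-4 + 3x^-3 - 2x^-2 + 2x^-1
<D> = 2A^-8 - 2A^-4 + 3 - 3A^4 + 2A^8 - 2A^12 + A^16; writhe -4
components 1, writhe -4 (14 crossings)
3-colorings: 9 of 3^14, det 15 — tricolorable
note: V spans 6 powers of x: at least 6 crossings in any diagram


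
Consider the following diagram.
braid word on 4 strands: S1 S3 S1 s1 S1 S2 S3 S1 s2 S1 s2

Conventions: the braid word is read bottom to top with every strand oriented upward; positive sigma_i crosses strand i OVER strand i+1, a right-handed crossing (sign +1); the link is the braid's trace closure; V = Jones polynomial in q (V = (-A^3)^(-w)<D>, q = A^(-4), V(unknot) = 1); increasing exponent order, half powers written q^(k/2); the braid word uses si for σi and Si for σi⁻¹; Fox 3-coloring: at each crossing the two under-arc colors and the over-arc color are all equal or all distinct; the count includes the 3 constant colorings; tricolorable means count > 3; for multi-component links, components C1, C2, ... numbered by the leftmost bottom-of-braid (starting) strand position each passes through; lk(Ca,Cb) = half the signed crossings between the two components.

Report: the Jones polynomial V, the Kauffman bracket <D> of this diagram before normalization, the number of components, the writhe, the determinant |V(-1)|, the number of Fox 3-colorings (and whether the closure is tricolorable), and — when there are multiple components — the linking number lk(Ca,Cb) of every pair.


V(q) = q^-7 - 2q^-6 + 2q^-5 - 3q^-4 + 3q^-3 - 2q^-2 + 2q^-1
bracket: -2A^-11 + 2A^-7 - 3A^-3 + 3A - 2A^5 + 2A^9 - A^13, w = -5
1 component, writhe -5, over 11 crossings
det 15, colorings 9 of 3^11 — tricolorable
observation: w = -5 (over 11 crossings) is diagram-only; (-A^3)^(5) removes it from V


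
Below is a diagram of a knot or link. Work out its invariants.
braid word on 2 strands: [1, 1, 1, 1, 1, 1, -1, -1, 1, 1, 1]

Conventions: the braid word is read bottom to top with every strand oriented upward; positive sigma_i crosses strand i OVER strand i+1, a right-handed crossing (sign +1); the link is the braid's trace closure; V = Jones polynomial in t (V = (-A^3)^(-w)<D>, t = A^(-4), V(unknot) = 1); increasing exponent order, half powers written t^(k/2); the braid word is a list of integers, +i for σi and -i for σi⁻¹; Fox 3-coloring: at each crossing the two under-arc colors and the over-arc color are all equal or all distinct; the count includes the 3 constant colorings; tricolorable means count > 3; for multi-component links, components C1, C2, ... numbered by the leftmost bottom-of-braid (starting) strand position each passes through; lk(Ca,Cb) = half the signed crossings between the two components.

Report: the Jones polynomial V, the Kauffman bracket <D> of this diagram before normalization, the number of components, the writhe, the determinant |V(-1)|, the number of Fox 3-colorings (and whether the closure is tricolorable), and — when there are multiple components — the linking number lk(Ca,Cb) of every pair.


V(t) = t^3 + t^5 - t^6 + t^7 - t^8 + t^9 - t^10
bracket: A^-19 - A^-15 + A^-11 - A^-7 + A^-3 - A - A^9, w = +7
1 component, writhe +7, over 11 crossings
det 7, colorings 3 of 3^11 — not tricolorable
observation: a (2,7) torus form — a single generator 7 times


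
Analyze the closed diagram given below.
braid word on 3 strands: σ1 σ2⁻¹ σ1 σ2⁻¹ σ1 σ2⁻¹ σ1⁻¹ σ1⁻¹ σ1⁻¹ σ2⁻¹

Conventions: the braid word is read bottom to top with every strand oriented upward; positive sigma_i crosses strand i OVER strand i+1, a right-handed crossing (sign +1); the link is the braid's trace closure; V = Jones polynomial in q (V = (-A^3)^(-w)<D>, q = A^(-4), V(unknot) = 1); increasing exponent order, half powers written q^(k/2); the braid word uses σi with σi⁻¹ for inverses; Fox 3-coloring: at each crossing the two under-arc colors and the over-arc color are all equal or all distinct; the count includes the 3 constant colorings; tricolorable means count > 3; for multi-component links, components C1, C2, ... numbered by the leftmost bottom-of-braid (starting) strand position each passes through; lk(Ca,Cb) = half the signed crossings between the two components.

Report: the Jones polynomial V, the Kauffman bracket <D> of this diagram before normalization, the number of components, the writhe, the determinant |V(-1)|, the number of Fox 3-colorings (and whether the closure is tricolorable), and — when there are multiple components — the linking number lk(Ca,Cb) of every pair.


V(q) = -q^-8 + 3q^-7 - 5q^-6 + 6q^-5 - 7q^-4 + 7q^-3 - 5q^-2 + 4q^-1 - 1
bracket: -A^-12 + 4A^-8 - 5A^-4 + 7 - 7A^4 + 6A^8 - 5A^12 + 3A^16 - A^20, w = -4
1 component, writhe -4, over 10 crossings
det 39, colorings 9 of 3^10 — tricolorable
observation: the span of V is 8, forcing >= 8 crossings in any diagram


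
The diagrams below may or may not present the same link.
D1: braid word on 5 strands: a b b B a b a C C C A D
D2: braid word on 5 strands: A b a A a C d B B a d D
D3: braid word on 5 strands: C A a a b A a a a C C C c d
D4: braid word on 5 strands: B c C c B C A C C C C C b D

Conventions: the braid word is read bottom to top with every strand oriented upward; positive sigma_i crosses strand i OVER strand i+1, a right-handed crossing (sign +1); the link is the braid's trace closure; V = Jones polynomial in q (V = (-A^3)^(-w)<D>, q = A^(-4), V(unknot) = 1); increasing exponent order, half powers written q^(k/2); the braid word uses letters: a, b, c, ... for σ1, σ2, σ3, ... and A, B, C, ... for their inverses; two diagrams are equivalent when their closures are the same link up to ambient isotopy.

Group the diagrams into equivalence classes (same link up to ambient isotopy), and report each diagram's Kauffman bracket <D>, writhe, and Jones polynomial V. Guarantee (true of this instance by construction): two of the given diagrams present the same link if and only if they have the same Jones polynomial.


equivalence classes: {D1, D3} | {D2} | {D4}
D1 (bracket -A^-12 + A^-8 - A^-4 + 3 - A^4 + A^8 - A^12; 12 crossings at w = 0): V = -q^-3 + q^-2 - q^-1 + 3 - q + q^2 - q^3
V(D2) = 1  [12 crossings, <D> = 1, w = 0]
D3 (bracket -A^-6 + A^-2 - A^2 + 3A^6 - A^10 + A^14 - A^18; 14 crossings at w = +2): V = -q^-3 + q^-2 - q^-1 + 3 - q + q^2 - q^3
V(D4) = -q^-7 + q^-6 - q^-5 + q^-4 + q^-2  (w -8, c 14, <D> = A^-16 + A^-8 - A^-4 + 1 - A^4)
key observation: 3 values of V(q) split the 4 diagrams


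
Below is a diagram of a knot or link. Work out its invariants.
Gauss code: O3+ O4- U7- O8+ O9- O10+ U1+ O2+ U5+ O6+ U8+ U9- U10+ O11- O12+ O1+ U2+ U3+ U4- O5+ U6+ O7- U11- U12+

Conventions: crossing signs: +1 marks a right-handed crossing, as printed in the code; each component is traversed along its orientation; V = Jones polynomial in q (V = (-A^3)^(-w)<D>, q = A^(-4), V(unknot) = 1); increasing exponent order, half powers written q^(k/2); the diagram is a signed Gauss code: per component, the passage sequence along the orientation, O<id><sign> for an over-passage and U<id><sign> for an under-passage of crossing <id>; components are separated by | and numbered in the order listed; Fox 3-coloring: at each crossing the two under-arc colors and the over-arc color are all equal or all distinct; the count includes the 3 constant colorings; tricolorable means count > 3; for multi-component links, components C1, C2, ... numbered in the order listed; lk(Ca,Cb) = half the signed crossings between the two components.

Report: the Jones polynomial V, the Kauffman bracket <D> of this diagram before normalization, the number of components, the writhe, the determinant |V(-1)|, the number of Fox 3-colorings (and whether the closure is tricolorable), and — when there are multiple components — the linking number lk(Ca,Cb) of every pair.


V(q) = q^2 + q^4 - q^5 + q^6 - q^7
bracket: -A^-16 + A^-12 - A^-8 + A^-4 + A^4, w = +4
1 component, writhe +4, over 12 crossings
det 5, colorings 3 of 3^12 — not tricolorable
observation: w = +4 shifts under R1 moves; the (-A^3)^(-4) factor cancels that in V


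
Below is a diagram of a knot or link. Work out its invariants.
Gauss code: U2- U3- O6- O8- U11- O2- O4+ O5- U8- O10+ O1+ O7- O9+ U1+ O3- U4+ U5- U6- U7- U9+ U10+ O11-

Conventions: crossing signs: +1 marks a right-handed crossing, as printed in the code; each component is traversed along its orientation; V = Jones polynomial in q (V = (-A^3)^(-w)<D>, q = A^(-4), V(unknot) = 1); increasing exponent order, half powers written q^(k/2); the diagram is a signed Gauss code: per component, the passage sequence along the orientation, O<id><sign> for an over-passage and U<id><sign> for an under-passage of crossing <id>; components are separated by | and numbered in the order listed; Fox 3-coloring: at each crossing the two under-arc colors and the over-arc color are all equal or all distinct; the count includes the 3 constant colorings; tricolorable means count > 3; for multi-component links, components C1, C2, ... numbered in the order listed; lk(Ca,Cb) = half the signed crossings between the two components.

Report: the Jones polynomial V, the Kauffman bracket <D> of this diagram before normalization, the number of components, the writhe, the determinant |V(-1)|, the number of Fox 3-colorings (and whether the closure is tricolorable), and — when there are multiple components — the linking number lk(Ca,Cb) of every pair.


Jones polynomial: V(q) = -q^-6 + q^-5 - q^-4 + 2q^-3 - q^-2 + q^-1
<D> = -A^-5 + A^-1 - 2A^3 + A^7 - A^11 + A^15; writhe -3
components 1, writhe -3 (11 crossings)
3-colorings: 3 of 3^11, det 7 — not tricolorable
note: w = -3 shifts under R1 moves; the (-A^3)^(3) factor cancels that in V


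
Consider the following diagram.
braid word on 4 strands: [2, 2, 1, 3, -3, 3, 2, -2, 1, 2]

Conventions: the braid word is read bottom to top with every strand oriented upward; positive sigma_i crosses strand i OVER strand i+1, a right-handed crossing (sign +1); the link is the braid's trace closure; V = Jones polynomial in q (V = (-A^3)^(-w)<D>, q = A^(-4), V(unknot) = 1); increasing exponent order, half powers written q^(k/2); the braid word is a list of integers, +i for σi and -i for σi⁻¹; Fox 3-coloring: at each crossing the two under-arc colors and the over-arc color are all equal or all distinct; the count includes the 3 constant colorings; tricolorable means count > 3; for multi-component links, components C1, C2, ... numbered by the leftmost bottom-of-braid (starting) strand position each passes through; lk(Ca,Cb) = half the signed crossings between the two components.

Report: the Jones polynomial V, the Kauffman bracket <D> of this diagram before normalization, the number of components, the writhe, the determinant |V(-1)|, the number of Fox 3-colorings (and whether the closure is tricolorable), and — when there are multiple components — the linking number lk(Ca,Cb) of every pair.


V(q) = -q^(3/2) - 2q^(7/2) + q^(9/2) - q^(11/2) + q^(13/2)
bracket: A^-8 - A^-4 + 1 - 2A^4 - A^12, w = +6
2 components, writhe +6, over 10 crossings
lk(C1,C2) = +1
det 6, colorings 9 of 3^10 — tricolorable
observation: w = +6 shifts under R1 moves; the (-A^3)^(-6) factor cancels that in V


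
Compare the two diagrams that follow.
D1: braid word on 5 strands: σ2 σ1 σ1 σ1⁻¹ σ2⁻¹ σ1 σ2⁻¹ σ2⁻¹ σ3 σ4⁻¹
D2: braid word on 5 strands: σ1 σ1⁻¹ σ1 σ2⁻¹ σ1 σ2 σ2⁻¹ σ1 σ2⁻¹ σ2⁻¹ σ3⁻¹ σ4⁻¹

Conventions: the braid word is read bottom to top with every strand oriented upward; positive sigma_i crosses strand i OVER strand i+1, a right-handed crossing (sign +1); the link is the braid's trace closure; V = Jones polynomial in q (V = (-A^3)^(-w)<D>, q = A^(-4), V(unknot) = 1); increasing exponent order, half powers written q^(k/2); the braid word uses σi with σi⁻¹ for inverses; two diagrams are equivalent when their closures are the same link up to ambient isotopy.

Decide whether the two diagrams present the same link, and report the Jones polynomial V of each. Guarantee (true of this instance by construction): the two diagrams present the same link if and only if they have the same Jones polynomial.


equivalent: no
V(D1) = q^-2 - q^-1 + 1 - q + q^2  (w 0, c 10, <D> = A^-8 - A^-4 + 1 - A^4 + A^8)
V(D2) = -q^-3 + 2q^-2 - 2q^-1 + 3 - 2q + 2q^2 - q^3  [12 crossings, <D> = -A^-18 + 2A^-14 - 2A^-10 + 3A^-6 - 2A^-2 + 2A^2 - A^6, w = -2]
key observation: 2 classes among 2 diagrams; unequal V(q) rules out equality


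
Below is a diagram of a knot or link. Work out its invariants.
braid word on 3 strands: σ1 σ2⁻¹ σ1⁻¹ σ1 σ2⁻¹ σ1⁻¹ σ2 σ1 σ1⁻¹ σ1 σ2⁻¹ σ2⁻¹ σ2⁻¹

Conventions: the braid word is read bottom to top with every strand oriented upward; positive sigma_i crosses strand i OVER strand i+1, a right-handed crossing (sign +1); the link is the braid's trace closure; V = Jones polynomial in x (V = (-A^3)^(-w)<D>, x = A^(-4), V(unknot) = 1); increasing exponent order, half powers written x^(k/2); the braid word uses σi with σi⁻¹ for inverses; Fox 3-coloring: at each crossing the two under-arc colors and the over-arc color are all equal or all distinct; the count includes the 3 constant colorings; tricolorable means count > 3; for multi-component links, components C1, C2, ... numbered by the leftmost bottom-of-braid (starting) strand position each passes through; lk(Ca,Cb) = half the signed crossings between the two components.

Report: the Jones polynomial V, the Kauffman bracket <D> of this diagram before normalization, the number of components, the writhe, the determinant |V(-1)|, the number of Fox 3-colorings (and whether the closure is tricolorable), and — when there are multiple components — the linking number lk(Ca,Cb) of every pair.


V(x) = x^(-13/2) - 2x^(-11/2) + 2x^(-9/2) - 3x^(-7/2) + 2x^(-5/2) - 2x^(-3/2) + x^(-1/2) - x^(1/2)
bracket: A^-11 - A^-7 + 2A^-3 - 2A + 3A^5 - 2A^9 + 2A^13 - A^17, w = -3
2 components, writhe -3, over 13 crossings
lk(C1,C2) = -1
det 14, colorings 3 of 3^13 — not tricolorable
observation: w = -3 (over 13 crossings) is diagram-only; (-A^3)^(3) removes it from V


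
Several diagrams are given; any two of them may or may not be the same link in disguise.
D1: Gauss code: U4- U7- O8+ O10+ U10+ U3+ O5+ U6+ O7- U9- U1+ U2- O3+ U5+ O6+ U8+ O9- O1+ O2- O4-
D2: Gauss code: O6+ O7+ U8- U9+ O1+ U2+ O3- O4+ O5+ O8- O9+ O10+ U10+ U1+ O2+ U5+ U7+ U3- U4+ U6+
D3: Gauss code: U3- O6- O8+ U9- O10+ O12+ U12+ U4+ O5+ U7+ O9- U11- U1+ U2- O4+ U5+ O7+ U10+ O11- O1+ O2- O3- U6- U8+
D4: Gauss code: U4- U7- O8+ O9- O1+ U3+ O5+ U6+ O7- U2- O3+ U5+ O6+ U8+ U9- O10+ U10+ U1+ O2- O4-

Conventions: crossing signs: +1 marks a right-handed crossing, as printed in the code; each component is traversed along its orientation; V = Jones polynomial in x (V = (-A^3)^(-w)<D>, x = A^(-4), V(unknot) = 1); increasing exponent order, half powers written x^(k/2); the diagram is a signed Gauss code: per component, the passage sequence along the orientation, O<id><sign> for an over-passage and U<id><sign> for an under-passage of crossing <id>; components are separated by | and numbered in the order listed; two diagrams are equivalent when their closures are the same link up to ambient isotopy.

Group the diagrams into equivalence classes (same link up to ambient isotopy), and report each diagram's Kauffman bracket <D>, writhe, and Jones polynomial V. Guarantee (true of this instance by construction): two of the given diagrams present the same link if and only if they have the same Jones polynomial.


classes: {D1, D3, D4} | {D2}
V(D1) = x^-1 - 1 + 2x - 2x^2 + 2x^3 - 2x^4 + x^5  [10 crossings, <D> = A^-14 - 2A^-10 + 2A^-6 - 2A^-2 + 2A^2 - A^6 + A^10, w = +2]
V(D2) = x + x^3 - x^4  [10 crossings, <D> = -A^2 + A^6 + A^14, w = +6]
V(D3) = x^-1 - 1 + 2x - 2x^2 + 2x^3 - 2x^4 + x^5  [12 crossings, <D> = A^-14 - 2A^-10 + 2A^-6 - 2A^-2 + 2A^2 - A^6 + A^10, w = +2]
V(D4) = x^-1 - 1 + 2x - 2x^2 + 2x^3 - 2x^4 + x^5  [10 crossings, <D> = A^-14 - 2A^-10 + 2A^-6 - 2A^-2 + 2A^2 - A^6 + A^10, w = +2]
note: comparing 4 Jones polynomials yields 2 groups


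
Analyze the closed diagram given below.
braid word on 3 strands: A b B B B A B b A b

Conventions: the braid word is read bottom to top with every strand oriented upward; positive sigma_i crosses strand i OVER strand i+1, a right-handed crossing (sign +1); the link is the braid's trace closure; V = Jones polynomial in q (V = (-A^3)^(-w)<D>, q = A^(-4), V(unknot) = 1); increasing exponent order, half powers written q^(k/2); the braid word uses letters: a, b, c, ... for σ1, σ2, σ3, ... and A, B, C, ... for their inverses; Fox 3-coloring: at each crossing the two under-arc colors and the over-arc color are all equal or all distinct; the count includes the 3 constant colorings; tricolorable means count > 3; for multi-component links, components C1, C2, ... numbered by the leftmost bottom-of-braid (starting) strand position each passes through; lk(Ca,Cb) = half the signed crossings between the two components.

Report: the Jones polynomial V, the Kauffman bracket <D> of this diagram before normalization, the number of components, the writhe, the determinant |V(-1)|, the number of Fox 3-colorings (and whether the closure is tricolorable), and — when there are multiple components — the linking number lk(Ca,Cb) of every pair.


Jones polynomial: V(q) = -q^-6 + q^-5 - q^-4 + 2q^-3 - q^-2 + q^-1
<D> = A^-8 - A^-4 + 2 - A^4 + A^8 - A^12; writhe -4
components 1, writhe -4 (10 crossings)
3-colorings: 3 of 3^10, det 7 — not tricolorable
note: inverse pairs cancel, leaving σ1⁻¹ σ2⁻¹ σ2⁻¹ σ1⁻¹ σ1⁻¹ σ2


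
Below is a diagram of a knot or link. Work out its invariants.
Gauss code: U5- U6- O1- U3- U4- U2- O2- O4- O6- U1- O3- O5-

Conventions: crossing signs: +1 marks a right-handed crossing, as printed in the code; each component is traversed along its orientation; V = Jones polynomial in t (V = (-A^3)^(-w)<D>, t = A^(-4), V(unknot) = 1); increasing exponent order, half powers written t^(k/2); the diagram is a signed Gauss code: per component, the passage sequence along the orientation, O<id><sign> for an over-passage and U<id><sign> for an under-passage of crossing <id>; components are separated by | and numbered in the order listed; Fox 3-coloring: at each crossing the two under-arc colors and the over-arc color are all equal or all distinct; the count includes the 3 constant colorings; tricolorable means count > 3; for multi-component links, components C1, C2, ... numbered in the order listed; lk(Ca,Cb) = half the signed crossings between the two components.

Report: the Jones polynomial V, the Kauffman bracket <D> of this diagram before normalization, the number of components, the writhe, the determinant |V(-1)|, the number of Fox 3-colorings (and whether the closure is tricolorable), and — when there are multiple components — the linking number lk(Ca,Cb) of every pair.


Jones polynomial: V(t) = -t^-4 + t^-3 + t^-1
<D> = A^-14 + A^-6 - A^-2; writhe -6
components 1, writhe -6 (6 crossings)
3-colorings: 9 of 3^6, det 3 — tricolorable
note: |V(-1)| = 3: so tricolorable, since 3 divides 3


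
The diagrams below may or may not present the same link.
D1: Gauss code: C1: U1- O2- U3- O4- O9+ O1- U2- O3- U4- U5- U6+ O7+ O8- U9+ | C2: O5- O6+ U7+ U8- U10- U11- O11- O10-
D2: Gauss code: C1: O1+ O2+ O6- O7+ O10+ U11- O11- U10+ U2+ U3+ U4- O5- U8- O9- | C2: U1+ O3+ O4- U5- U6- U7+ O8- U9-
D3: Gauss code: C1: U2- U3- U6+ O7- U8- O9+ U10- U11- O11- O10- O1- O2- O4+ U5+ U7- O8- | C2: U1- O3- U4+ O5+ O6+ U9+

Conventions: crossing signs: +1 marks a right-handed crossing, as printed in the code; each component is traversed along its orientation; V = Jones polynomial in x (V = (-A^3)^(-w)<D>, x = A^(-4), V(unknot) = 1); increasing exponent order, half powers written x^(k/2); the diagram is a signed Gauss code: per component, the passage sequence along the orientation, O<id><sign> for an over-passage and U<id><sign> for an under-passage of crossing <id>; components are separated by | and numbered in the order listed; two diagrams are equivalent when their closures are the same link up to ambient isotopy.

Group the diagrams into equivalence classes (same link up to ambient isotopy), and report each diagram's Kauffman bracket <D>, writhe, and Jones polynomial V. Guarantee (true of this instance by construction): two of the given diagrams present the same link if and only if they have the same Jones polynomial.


classes: {D1} | {D2} | {D3}
V(D1) = x^(-9/2) - x^(-5/2) - x^(-3/2) - x^(-1/2)  [11 crossings, <D> = A^-13 + A^-9 + A^-5 - A^3, w = -5]
V(D2) = -x^(-5/2) - x^(-1/2)  (w -1, c 11, <D> = A^-1 + A^7)
V(D3) = x^(-7/2) - x^(-5/2) + x^(-3/2) - 2x^(-1/2) - x^(3/2)  [11 crossings, <D> = A^-15 + 2A^-7 - A^-3 + A - A^5, w = -3]
note: 3 classes among 3 diagrams; unequal V(x) rules out equality


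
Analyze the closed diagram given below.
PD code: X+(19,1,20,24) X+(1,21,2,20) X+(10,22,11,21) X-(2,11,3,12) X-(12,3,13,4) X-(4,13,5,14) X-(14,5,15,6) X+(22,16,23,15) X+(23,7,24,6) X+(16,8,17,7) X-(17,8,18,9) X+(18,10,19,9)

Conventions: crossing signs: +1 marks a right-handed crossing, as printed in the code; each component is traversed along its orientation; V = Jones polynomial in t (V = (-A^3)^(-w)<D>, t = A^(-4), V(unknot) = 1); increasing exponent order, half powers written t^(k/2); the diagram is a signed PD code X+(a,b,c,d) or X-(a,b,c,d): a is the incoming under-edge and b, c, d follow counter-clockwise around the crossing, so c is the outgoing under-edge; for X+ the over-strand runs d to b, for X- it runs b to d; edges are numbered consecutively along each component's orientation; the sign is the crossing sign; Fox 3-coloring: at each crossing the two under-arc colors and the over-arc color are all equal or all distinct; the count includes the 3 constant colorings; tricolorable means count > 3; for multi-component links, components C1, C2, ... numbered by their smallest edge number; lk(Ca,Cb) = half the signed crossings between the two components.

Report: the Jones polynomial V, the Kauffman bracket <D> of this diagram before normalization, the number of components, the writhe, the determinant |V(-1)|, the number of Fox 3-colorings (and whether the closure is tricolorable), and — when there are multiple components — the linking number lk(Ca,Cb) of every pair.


V = -t^-1 + 2 - t + 2t^2 - t^3 + t^4 - t^5
<D> = -A^-14 + A^-10 - A^-6 + 2A^-2 - A^2 + 2A^6 - A^10 (w = +2)
1 component over 12 crossings, w = +2
9 Fox colorings among 3^12, |V(-1)| = 9: tricolorable
why: det 9 = |V(-1)|; divisible by 3, so tricolorable


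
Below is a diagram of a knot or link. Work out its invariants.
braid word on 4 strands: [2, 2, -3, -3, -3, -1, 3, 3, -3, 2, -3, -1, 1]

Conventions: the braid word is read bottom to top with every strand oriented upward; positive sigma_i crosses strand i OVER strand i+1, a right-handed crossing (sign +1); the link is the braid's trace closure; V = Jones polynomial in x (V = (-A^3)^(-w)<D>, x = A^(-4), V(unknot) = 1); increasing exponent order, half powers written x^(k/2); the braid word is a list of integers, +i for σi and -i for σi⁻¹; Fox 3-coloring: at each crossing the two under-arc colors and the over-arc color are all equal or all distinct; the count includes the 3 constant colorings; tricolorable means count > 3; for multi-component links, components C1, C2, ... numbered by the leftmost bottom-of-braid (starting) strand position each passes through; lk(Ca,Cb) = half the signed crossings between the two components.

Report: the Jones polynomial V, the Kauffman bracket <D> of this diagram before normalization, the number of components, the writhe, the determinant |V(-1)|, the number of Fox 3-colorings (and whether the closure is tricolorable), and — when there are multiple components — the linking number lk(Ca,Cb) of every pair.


V(x) = -x^-3 + 2x^-2 - 2x^-1 + 3 - 2x + 2x^2 - x^3
bracket: A^-15 - 2A^-11 + 2A^-7 - 3A^-3 + 2A - 2A^5 + A^9, w = -1
1 component, writhe -1, over 13 crossings
det 13, colorings 3 of 3^13 — not tricolorable
observation: free reduction leaves σ2 σ2 σ3⁻¹ σ3⁻¹ σ3⁻¹ σ1⁻¹ σ3 σ2 σ3⁻¹ of the original 13 letters


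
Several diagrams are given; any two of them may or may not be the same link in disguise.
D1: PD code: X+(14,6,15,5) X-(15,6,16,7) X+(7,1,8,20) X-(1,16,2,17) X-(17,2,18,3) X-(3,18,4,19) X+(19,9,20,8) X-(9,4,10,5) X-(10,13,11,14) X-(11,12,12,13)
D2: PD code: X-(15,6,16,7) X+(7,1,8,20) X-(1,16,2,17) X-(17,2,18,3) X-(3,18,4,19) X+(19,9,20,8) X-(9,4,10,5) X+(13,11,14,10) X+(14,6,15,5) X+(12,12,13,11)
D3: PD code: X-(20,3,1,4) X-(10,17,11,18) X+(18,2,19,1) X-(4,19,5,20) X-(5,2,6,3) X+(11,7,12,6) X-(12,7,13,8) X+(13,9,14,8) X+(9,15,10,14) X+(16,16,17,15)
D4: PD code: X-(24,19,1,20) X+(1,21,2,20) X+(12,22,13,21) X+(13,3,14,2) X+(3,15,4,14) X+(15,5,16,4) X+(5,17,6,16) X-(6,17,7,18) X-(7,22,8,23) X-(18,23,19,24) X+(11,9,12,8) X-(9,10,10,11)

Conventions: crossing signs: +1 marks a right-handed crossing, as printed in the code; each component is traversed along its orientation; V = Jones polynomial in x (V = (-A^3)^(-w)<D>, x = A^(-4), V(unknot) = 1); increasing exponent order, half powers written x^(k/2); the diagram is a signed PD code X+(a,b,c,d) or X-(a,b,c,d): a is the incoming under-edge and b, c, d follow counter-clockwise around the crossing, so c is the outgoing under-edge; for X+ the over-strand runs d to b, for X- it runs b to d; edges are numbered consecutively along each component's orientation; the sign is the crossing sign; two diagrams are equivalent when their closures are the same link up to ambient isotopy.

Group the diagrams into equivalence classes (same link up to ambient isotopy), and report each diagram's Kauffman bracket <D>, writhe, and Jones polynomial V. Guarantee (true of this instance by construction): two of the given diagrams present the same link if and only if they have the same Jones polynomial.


classes: {D1, D2} | {D3} | {D4}
V(D1) = x^-5 - 2x^-4 + 2x^-3 - 2x^-2 + 2x^-1 - 1 + x  [10 crossings, <D> = A^-16 - A^-12 + 2A^-8 - 2A^-4 + 2 - 2A^4 + A^8, w = -4]
D2 (bracket A^-4 - 1 + 2A^4 - 2A^8 + 2A^12 - 2A^16 + A^20; 10 crossings at w = 0): V = x^-5 - 2x^-4 + 2x^-3 - 2x^-2 + 2x^-1 - 1 + x
D3 (bracket 1; 10 crossings at w = 0): V = 1
D4 (bracket -A^-10 + A^-6 + A^2; 12 crossings at w = +2): V = x + x^3 - x^4
insight: 3 values of V(x) split the 4 diagrams


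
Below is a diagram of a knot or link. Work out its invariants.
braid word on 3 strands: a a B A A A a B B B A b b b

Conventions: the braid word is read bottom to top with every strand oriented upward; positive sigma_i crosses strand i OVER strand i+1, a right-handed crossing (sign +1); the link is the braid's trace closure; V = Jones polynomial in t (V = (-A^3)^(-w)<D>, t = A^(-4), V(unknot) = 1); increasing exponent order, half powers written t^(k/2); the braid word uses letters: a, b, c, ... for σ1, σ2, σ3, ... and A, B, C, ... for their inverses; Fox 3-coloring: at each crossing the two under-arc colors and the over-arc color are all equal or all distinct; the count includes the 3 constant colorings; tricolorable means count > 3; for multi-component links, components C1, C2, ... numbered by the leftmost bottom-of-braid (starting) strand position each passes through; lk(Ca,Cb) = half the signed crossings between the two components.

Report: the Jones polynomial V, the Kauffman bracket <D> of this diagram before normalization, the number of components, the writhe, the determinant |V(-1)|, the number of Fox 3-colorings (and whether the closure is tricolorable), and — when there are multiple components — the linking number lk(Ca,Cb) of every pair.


Jones polynomial: V(t) = t^-6 - 2t^-5 + 3t^-4 - 4t^-3 + 4t^-2 - 4t^-1 + 4 - 2t + t^2
<D> = A^-14 - 2A^-10 + 4A^-6 - 4A^-2 + 4A^2 - 4A^6 + 3A^10 - 2A^14 + A^18; writhe -2
components 1, writhe -2 (14 crossings)
3-colorings: 3 of 3^14, det 25 — not tricolorable
note: V spans 8 powers of t: at least 8 crossings in any diagram


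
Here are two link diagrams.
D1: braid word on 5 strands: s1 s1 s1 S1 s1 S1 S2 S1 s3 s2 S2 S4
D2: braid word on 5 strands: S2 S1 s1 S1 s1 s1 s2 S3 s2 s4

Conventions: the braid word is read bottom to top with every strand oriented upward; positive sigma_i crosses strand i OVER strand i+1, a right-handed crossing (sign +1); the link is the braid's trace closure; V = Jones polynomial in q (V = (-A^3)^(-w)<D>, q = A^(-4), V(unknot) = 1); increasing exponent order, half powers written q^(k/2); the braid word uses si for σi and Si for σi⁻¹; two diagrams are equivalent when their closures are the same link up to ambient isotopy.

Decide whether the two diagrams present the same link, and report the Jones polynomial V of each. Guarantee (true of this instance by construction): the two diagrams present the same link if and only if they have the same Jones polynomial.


equivalent: yes
D1 (bracket 1; 12 crossings at w = 0): V = 1
V(D2) = 1  [10 crossings, <D> = A^6, w = +2]
observation: D2 (10 crossings) and D1 (12) are Markov-related braid presentations


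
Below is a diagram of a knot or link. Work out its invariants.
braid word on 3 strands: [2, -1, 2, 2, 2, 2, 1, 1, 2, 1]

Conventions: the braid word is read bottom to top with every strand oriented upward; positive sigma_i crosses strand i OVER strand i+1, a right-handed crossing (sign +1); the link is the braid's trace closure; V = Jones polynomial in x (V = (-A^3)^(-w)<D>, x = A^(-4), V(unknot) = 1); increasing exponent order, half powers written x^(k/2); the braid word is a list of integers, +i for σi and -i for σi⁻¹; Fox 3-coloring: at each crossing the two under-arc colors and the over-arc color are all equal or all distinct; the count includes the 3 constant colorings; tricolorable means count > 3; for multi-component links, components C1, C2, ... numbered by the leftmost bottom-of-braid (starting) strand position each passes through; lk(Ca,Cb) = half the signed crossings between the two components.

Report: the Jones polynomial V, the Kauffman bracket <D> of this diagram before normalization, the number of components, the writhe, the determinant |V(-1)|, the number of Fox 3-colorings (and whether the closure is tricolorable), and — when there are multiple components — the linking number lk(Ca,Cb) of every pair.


Jones polynomial: V(x) = x^3 + 2x^5 - 2x^6 + 2x^7 - 3x^8 + 2x^9 - 2x^10 + x^11
<D> = A^-20 - 2A^-16 + 2A^-12 - 3A^-8 + 2A^-4 - 2 + 2A^4 + A^12; writhe +8
components 1, writhe +8 (10 crossings)
3-colorings: 9 of 3^10, det 15 — tricolorable
note: the span of V is 8, forcing >= 8 crossings in any diagram


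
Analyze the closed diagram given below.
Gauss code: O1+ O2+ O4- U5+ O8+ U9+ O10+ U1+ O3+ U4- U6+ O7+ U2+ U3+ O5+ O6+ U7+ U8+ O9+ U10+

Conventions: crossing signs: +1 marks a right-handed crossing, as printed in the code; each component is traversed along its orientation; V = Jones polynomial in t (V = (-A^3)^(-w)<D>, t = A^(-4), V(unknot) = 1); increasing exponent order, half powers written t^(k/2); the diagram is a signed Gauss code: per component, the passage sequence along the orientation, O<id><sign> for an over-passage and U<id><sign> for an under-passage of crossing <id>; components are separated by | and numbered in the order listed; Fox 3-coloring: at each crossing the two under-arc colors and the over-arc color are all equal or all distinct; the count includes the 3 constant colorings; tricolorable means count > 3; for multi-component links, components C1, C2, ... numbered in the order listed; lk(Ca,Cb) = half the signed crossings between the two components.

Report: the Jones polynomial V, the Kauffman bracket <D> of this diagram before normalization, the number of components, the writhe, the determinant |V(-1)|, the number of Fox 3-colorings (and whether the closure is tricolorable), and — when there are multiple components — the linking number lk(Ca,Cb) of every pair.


V = t^3 + t^5 - t^8
<D> = -A^-8 + A^4 + A^12 (w = +8)
1 component over 10 crossings, w = +8
9 Fox colorings among 3^10, |V(-1)| = 3: tricolorable
why: w = +8 shifts under R1 moves; the (-A^3)^(-8) factor cancels that in V


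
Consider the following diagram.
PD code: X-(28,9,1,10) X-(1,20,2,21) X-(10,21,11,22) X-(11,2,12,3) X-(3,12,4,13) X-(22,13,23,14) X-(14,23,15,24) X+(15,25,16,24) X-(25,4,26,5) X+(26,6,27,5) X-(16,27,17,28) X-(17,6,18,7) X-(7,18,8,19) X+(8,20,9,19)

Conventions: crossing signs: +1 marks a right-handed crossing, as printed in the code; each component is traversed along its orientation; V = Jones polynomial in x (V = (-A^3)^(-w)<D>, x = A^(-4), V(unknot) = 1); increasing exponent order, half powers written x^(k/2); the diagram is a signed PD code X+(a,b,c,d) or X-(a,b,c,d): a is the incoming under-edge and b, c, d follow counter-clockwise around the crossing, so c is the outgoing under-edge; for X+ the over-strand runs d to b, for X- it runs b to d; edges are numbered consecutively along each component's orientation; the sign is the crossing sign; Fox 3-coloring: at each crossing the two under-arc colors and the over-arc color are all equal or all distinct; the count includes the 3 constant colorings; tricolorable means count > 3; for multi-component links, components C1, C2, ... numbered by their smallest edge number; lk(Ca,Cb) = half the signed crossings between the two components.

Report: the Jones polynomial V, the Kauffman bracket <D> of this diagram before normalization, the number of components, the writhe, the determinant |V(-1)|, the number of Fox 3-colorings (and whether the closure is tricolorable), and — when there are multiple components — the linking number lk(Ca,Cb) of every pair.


V(x) = -x^-8 + x^-5 + x^-3
bracket: A^-12 + A^-4 - A^8, w = -8
1 component, writhe -8, over 14 crossings
det 3, colorings 9 of 3^14 — tricolorable
observation: the span of V is 5, forcing >= 5 crossings in any diagram


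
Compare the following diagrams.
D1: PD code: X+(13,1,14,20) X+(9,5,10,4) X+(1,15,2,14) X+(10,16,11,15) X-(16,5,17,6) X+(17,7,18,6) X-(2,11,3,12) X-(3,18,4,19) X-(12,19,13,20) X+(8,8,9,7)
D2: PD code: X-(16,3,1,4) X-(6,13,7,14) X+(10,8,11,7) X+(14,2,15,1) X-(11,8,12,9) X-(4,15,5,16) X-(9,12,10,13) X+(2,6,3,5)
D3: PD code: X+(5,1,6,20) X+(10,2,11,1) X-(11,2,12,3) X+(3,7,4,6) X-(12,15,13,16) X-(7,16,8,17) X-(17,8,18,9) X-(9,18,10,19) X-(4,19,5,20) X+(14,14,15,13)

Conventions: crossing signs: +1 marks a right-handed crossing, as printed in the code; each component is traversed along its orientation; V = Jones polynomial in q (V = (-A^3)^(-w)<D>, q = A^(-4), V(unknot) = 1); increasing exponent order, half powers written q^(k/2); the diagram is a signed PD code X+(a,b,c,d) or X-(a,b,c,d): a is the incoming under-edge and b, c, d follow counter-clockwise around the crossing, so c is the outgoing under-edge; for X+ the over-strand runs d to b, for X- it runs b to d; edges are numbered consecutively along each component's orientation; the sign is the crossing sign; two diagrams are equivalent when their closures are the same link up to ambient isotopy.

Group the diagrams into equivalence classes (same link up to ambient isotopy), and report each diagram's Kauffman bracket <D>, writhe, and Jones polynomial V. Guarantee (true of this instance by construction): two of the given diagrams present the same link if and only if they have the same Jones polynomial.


equivalence classes: {D1} | {D2} | {D3}
D1 (bracket A^6; 10 crossings at w = +2): V = 1
V(D2) = q^-2 - q^-1 + 1 - q + q^2  (w -2, c 8, <D> = A^-14 - A^-10 + A^-6 - A^-2 + A^2)
V(D3) = -q^-4 + q^-3 + q^-1  (w -2, c 10, <D> = A^-2 + A^6 - A^10)
observation: 3 classes among 3 diagrams; unequal V(q) rules out equality


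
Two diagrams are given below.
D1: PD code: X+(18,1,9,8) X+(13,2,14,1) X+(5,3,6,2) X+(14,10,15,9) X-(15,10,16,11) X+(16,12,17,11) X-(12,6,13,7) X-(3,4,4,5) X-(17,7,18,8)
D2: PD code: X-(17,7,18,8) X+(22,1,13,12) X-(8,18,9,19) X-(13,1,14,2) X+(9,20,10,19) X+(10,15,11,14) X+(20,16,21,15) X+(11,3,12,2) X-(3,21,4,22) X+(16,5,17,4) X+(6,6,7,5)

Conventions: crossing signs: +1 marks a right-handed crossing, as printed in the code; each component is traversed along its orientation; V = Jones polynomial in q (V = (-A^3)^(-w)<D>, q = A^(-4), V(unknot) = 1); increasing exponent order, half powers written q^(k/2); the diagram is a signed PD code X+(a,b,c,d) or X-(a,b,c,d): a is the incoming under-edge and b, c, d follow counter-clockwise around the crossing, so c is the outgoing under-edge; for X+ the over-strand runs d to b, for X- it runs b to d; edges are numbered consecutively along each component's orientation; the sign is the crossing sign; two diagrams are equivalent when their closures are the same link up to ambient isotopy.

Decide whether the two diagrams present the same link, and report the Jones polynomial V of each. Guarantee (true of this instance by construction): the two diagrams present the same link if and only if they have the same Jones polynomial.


equivalent: yes
D1 (bracket A + A^5; 9 crossings at w = +1): V = -q^(-1/2) - q^(1/2)
D2 (bracket A^7 + A^11; 11 crossings at w = +3): V = -q^(-1/2) - q^(1/2)
key observation: Reidemeister moves carry D1 (9 crossings) to D2 (11)


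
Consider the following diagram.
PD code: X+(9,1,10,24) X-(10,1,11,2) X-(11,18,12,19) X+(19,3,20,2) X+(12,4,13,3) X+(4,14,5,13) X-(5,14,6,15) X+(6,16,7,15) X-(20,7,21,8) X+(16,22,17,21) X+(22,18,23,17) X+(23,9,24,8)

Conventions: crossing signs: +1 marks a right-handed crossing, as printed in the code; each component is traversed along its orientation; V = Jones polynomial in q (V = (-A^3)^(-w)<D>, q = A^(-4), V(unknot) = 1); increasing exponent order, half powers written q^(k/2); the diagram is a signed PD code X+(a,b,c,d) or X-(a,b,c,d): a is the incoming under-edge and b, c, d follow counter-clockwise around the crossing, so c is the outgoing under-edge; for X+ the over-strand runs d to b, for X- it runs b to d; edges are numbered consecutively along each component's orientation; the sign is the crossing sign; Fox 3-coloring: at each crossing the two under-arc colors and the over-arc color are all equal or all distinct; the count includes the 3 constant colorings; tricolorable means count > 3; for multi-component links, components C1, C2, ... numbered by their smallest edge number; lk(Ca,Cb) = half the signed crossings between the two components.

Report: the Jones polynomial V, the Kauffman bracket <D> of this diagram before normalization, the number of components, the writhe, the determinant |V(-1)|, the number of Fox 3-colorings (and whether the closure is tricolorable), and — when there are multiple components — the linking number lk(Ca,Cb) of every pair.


V = 2q - 2q^2 + 3q^3 - 3q^4 + 2q^5 - 2q^6 + q^7
<D> = A^-16 - 2A^-12 + 2A^-8 - 3A^-4 + 3 - 2A^4 + 2A^8 (w = +4)
1 component over 12 crossings, w = +4
9 Fox colorings among 3^12, |V(-1)| = 15: tricolorable
why: w = +4 shifts under R1 moves; the (-A^3)^(-4) factor cancels that in V
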